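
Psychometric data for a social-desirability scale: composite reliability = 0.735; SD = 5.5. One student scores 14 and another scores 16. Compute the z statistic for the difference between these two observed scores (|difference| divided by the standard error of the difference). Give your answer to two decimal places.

SEM = 5.500 · √(1 − 0.735) = 5.500 · √0.265 ≈ 5.500 · 0.515 ≈ 2.831
SE_diff = √2 · SEM ≈ 4.004
z = 2 / 4.004 ≈ 0.499

0.50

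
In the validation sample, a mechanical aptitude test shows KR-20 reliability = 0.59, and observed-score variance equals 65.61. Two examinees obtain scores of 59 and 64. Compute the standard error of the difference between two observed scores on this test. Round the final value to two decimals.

7.33

σ = 65.61^(1/2) = 8.1000
The standard error of measurement is 8.1000*√(1 − 0.5900) ≈ 8.1000*0.6403 ≈ 5.1865.
Standard error of the difference = 5.1865·√2 ≈ 7.3349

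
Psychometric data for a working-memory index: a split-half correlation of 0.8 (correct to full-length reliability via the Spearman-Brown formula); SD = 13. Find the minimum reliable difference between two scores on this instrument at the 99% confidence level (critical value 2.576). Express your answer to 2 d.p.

Full-length reliability (Spearman-Brown) = 2(0.8)/(1+0.8) ≈ 0.8889
SEM = 13.0000 · √(1 − 0.8889) = 13.0000 · √0.1111 ≈ 13.0000 · 0.3333 ≈ 4.3333
SE_diff = SEM · √2 ≈ 4.3333 · 1.4142 ≈ 6.1283
Smallest detectable difference = 2.576·6.1283 ≈ 15.7864

15.79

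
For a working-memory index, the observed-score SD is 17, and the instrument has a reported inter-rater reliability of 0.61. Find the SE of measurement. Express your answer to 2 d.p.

10.62

SEM = 17.000 * √(1 − 0.610) = 17.000 * √0.390 ≈ 17.000 * 0.624 ≈ 10.616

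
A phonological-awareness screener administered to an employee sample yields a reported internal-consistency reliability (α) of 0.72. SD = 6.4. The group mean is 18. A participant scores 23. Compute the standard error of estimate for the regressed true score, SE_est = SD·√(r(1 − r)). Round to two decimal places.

SE_est = SD * √(r(1 − r)) = 6.40000 * √0.20160 ≃ 6.40000 * 0.44900 ≃ 2.87359

2.87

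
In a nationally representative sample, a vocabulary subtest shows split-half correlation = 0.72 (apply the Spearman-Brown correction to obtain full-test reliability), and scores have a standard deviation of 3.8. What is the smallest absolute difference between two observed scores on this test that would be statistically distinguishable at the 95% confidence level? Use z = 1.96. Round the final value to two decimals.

r_full = 2·0.72 / (1 + 0.72) ≈ 0.8372
SEM = 3.8000 · √(1 − 0.8372) = 3.8000 · √0.1628 ≈ 3.8000 · 0.4035 ≈ 1.5332
SE_diff = √2 · SEM ≈ 2.1683
Minimum reliable difference = 1.96 · SE_diff ≈ 1.96 · 2.1683 ≈ 4.2498

4.25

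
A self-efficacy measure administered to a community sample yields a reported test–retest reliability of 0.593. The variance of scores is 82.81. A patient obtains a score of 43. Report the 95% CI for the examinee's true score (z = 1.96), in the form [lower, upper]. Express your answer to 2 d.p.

[31.62, 54.38]

σ = 82.81^(1/2) = 9.100
SEM = 9.100·√(1 − 0.593) ≃ 5.805
Half-width = 1.96·5.805 ≃ 11.379
Interval: (31.621, 54.379)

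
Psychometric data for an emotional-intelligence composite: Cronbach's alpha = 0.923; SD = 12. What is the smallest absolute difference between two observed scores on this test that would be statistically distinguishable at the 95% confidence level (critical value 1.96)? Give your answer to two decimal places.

SEM = 12.000 * √(1 − 0.923) = 12.000 * √0.077 ≈ 12.000 * 0.277 ≈ 3.330
SE_diff = SEM * √2 ≈ 3.330 * 1.414 ≈ 4.709
Smallest detectable difference = 1.96*4.709 ≈ 9.230

9.23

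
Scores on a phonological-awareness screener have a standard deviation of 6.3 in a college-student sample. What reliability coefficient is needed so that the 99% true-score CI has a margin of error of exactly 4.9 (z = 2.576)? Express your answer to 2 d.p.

Required SEM = 4.9 / 2.576 ≈ 1.902
Required reliability = 1 − (SEM/SD)² = 1 − 0.091 ≈ 0.909

0.91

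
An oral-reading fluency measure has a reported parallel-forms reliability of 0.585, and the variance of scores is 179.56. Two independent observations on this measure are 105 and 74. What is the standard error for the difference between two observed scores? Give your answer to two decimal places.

SD = √179.56 = 13.4000
SEM = 13.4000 × √(1 − 0.5850) = 13.4000 × √0.4150 ≃ 13.4000 × 0.6442 ≃ 8.6323
Standard error of the difference = 8.6323·√2 ≃ 12.2080

12.21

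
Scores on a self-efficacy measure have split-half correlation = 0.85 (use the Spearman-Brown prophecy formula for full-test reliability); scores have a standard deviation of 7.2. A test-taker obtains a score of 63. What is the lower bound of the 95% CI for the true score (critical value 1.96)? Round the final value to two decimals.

58.98

Spearman-Brown: r = 2(0.85) / (1 + 0.85) = 1.7000 / 1.8500 ≈ 0.9189
The standard error of measurement is 7.2000×√(1 − 0.9189) ≈ 7.2000×0.2847 ≈ 2.0502.
Half-width = 1.96×2.0502 ≈ 4.0184
Lower bound: 63 − 4.0184 = 58.9816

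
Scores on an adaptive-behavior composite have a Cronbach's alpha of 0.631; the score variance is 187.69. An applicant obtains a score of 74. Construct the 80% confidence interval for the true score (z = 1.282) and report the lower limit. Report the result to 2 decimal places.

63.33

SD = √187.69 = 13.7000
SEM = 13.7000*√(1 − 0.6310) ≃ 8.3221
1.282 * SEM ≃ 10.6690
Lower limit = 74 − 10.6690 ≃ 63.3310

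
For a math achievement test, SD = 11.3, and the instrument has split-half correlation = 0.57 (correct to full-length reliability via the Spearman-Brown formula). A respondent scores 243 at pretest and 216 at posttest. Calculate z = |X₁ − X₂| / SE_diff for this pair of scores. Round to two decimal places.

3.23

Spearman-Brown: r = 2(0.57) / (1 + 0.57) = 1.14000 / 1.57000 ≈ 0.72611
SEM = 11.30000 * √(1 − 0.72611) = 11.30000 * √0.27389 ≈ 11.30000 * 0.52334 ≈ 5.91375
SE_diff = SEM * √2 ≈ 5.91375 * 1.41421 ≈ 8.36330
z = 27 / 8.36330 ≈ 3.22839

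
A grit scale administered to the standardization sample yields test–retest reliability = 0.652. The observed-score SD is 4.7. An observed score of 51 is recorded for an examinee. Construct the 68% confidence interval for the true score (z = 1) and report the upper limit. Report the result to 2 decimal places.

SEM = 4.7000 · √(1 − 0.6520) = 4.7000 · √0.3480 ≈ 4.7000 · 0.5899 ≈ 2.7726
Half-width = 1·2.7726 ≈ 2.7726
Upper limit = 51 + 2.7726 ≈ 53.7726

53.77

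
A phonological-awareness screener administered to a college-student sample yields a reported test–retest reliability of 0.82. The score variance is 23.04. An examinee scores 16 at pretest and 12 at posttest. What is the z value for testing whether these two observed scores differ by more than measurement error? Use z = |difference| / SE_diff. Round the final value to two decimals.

SD = √23.04 ≃ 4.800
SEM = 4.800 · √(1 − 0.820) = 4.800 · √0.180 ≃ 4.800 · 0.424 ≃ 2.036
SE_diff = SEM · √2 ≃ 2.036 · 1.414 ≃ 2.880
z = 4 / 2.880 ≃ 1.389

1.39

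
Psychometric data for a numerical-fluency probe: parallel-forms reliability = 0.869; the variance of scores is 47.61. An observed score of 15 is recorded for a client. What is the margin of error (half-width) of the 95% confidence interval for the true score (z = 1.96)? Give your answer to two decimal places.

4.89

SD = √47.61 = 6.9000
SEM = 6.9000 · √(1 − 0.8690) = 6.9000 · √0.1310 ≈ 6.9000 · 0.3619 ≈ 2.4974
1.96 · SEM ≈ 4.8949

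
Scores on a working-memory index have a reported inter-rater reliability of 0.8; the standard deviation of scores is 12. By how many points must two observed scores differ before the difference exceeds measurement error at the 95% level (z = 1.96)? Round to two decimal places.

SEM = 12.0000×√(1 − 0.8000) ≃ 5.3666
SE_diff = SEM × √2 ≃ 5.3666 × 1.4142 ≃ 7.5895
Minimum reliable difference = 1.96 × SE_diff ≃ 1.96 × 7.5895 ≃ 14.8754

14.88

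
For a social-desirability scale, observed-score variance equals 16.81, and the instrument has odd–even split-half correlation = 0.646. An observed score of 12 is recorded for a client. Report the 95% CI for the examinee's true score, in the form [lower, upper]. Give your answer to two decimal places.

σ = 16.81^(1/2) = 4.1000
Spearman-Brown: r = 2(0.646) / (1 + 0.646) = 1.2920 / 1.6460 ≈ 0.7849
SEM = 4.1000 × √(1 − 0.7849) = 4.1000 × √0.2151 ≈ 4.1000 × 0.4638 ≈ 1.9014
Half-width = 1.96×1.9014 ≈ 3.7267
Interval: (8.2733, 15.7267)

[8.27, 15.73]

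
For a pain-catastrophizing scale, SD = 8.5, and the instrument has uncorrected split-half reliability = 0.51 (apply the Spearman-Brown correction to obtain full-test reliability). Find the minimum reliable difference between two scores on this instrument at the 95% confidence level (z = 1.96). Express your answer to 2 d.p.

13.42

Full-length reliability (Spearman-Brown) = 2(0.51)/(1+0.51) ≈ 0.675
SEM = 8.500 · √(1 − 0.675) = 8.500 · √0.325 ≈ 8.500 · 0.570 ≈ 4.842
SE_diff = SEM · √2 ≈ 4.842 · 1.414 ≈ 6.848
Smallest detectable difference = 1.96·6.848 ≈ 13.421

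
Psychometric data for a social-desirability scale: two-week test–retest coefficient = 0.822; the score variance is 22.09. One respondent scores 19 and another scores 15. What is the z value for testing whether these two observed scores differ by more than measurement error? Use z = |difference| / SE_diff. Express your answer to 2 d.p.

SD = √22.09 = 4.700
SEM = 4.700 * √(1 − 0.822) = 4.700 * √0.178 ≈ 4.700 * 0.422 ≈ 1.983
SE_diff = SEM * √2 ≈ 1.983 * 1.414 ≈ 2.804
z = 4 / 2.804 ≈ 1.426

1.43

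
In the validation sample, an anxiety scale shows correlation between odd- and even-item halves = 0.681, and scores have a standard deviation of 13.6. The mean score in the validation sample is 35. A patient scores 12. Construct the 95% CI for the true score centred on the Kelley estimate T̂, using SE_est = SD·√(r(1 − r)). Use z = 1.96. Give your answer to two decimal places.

Full-length reliability (Spearman-Brown) = 2(0.681)/(1+0.681) ≃ 0.8102
T̂ = 0.8102(12) + 0.1898(35) ≃ 16.3647
SE_est = SD * √(r(1 − r)) = 13.6000 * √0.1538 ≃ 13.6000 * 0.3921 ≃ 5.3328
CI = 16.3647 ± 1.96 * 5.3328 → [5.9124, 26.8169]

[5.91, 26.82]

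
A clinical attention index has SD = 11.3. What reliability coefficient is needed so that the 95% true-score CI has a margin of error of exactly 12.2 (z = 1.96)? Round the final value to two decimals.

0.70

SEM needed = half-width / z = 12.2/1.96 ≈ 6.2245
Required reliability = 1 − (SEM/SD)² = 1 − 0.3034 ≈ 0.6966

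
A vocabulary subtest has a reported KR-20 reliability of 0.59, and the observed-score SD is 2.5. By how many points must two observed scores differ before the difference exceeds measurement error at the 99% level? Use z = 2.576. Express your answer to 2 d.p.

SEM = 2.500 × √(1 − 0.590) = 2.500 × √0.410 ≈ 2.500 × 0.640 ≈ 1.601
SE_diff = SEM × √2 ≈ 1.601 × 1.414 ≈ 2.264
Minimum reliable difference = 2.576 × SE_diff ≈ 2.576 × 2.264 ≈ 5.832

5.83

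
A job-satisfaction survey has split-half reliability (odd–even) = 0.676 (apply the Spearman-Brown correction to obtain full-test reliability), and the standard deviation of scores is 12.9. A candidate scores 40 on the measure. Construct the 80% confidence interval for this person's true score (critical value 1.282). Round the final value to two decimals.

r_full = 2·0.676 / (1 + 0.676) ≈ 0.80668
The standard error of measurement is 12.90000×√(1 − 0.80668) ≈ 12.90000×0.43968 ≈ 5.67186.
Half-width = 1.282×5.67186 ≈ 7.27132
CI = 40 ± 7.27132 → [32.72868, 47.27132]

[32.73, 47.27]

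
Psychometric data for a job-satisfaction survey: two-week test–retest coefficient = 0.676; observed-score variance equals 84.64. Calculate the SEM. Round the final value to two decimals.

SD = √84.64 ≈ 9.2000
SEM = 9.2000 · √(1 − 0.6760) = 9.2000 · √0.3240 ≈ 9.2000 · 0.5692 ≈ 5.2367

5.24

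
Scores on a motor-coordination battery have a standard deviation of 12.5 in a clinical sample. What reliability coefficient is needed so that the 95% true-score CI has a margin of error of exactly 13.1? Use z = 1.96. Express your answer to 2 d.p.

Required SEM = 13.1 / 1.96 ≃ 6.6837
r = 1 − (6.6837/12.5)² ≃ 1 − 0.2859 ≃ 0.7141

0.71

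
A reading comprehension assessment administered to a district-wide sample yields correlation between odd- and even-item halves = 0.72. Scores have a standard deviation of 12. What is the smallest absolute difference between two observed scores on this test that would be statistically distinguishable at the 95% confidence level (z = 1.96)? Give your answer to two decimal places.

13.42

Spearman-Brown: r = 2(0.72) / (1 + 0.72) = 1.440 / 1.720 ≈ 0.837
The standard error of measurement is 12.000×√(1 − 0.837) ≈ 12.000×0.403 ≈ 4.842.
Standard error of the difference = 4.842·√2 ≈ 6.847
Smallest detectable difference = 1.96×6.847 ≈ 13.420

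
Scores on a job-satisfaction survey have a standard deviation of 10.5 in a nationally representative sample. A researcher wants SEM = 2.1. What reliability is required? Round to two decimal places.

r = 1 − (2.1000/10.5)² ≈ 1 − 0.0400 ≈ 0.9600

0.96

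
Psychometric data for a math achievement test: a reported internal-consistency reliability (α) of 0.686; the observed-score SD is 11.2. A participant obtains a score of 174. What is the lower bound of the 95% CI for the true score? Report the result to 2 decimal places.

161.70

SEM = 11.2000 × √(1 − 0.6860) = 11.2000 × √0.3140 ≃ 11.2000 × 0.5604 ≃ 6.2760
Half-width = 1.96×6.2760 ≃ 12.3010
Lower bound: 174 − 12.3010 = 161.6990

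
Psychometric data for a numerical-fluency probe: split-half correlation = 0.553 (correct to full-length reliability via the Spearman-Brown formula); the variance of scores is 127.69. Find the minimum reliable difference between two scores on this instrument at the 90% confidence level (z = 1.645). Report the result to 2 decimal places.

σ = 127.69^(1/2) = 11.300
Full-length reliability (Spearman-Brown) = 2(0.553)/(1+0.553) ≃ 0.712
SEM = 11.300 * √(1 − 0.712) = 11.300 * √0.288 ≃ 11.300 * 0.536 ≃ 6.062
SE_diff = SEM * √2 ≃ 6.062 * 1.414 ≃ 8.574
Smallest detectable difference = 1.645*8.574 ≃ 14.104

14.10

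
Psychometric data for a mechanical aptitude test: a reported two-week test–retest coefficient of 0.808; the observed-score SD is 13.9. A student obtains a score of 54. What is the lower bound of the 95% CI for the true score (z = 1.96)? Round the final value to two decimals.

SEM = 13.900 · √(1 − 0.808) = 13.900 · √0.192 ≃ 13.900 · 0.438 ≃ 6.091
Margin = 1.96 · 6.091 ≃ 11.938
Lower limit = 54 − 11.938 ≃ 42.062

42.06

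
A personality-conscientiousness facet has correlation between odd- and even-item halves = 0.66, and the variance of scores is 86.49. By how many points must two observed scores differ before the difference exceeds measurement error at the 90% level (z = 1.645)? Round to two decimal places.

9.79

SD = √86.49 ≈ 9.3000
Spearman-Brown: r = 2(0.66) / (1 + 0.66) = 1.3200 / 1.6600 ≈ 0.7952
SEM = 9.3000 * √(1 − 0.7952) = 9.3000 * √0.2048 ≈ 9.3000 * 0.4526 ≈ 4.2089
SE_diff = SEM * √2 ≈ 4.2089 * 1.4142 ≈ 5.9523
Smallest detectable difference = 1.645*5.9523 ≈ 9.7915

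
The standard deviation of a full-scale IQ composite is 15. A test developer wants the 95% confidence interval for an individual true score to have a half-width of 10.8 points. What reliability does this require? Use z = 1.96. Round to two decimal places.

0.87

Required SEM = 10.8 / 1.96 ≈ 5.5102
r = 1 − (5.5102/15)² ≈ 1 − 0.1349 ≈ 0.8651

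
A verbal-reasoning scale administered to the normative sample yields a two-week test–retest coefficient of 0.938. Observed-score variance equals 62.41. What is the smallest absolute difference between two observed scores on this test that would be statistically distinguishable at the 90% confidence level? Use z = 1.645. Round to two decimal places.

SD = √62.41 ≃ 7.9000
SEM = 7.9000 · √(1 − 0.9380) = 7.9000 · √0.0620 ≃ 7.9000 · 0.2490 ≃ 1.9671
Standard error of the difference = 1.9671·√2 ≃ 2.7819
Smallest detectable difference = 1.645·2.7819 ≃ 4.5762

4.58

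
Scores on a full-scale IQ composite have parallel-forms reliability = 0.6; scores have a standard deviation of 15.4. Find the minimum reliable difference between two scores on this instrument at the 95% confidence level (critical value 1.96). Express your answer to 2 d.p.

27.00

The standard error of measurement is 15.400·√(1 − 0.600) ≈ 15.400·0.632 ≈ 9.740.
SE_diff = SEM · √2 ≈ 9.740 · 1.414 ≈ 13.774
Minimum reliable difference = 1.96 · SE_diff ≈ 1.96 · 13.774 ≈ 26.997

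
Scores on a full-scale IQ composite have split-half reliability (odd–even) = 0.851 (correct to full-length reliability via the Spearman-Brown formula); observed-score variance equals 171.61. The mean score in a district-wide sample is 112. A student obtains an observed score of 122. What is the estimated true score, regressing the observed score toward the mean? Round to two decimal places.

Full-length reliability (Spearman-Brown) = 2(0.851)/(1+0.851) ≈ 0.9195
T̂ = 0.9195(122) + 0.0805(112) ≈ 121.1950

121.20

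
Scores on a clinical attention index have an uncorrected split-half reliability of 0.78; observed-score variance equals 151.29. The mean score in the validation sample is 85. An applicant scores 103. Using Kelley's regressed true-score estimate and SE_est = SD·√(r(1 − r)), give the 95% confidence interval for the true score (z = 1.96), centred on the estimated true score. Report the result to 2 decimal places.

[92.84, 108.71]

σ = 151.29^(1/2) = 12.3000
Full-length reliability (Spearman-Brown) = 2(0.78)/(1+0.78) ≈ 0.8764
T̂ = r·X + (1 − r)·M = 0.8764*103 + 0.1236*85 ≈ 90.2697 + 10.5056 ≈ 100.7753
SE_est = 12.3000*√(0.8764*0.1236) ≈ 4.0482
CI = 100.7753 ± 1.96 * 4.0482 → [92.8409, 108.7097]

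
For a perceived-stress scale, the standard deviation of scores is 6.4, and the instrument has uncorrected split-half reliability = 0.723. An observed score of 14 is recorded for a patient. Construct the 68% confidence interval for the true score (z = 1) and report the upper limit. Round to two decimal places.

16.57

r_full = 2·0.723 / (1 + 0.723) ≈ 0.8392
SEM = 6.4000×√(1 − 0.8392) ≈ 2.5661
Margin = 1 × 2.5661 ≈ 2.5661
Upper limit = 14 + 2.5661 ≈ 16.5661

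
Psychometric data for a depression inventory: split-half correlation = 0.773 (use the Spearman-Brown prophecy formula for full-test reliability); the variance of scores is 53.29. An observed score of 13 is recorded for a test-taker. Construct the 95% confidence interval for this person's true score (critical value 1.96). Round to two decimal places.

[7.88, 18.12]

SD = √53.29 ≈ 7.3000
Spearman-Brown: r = 2(0.773) / (1 + 0.773) = 1.5460 / 1.7730 ≈ 0.8720
The standard error of measurement is 7.3000×√(1 − 0.8720) ≈ 7.3000×0.3578 ≈ 2.6120.
Half-width = 1.96×2.6120 ≈ 5.1196
95% CI: 13 ± 5.1196 = [7.8804, 18.1196]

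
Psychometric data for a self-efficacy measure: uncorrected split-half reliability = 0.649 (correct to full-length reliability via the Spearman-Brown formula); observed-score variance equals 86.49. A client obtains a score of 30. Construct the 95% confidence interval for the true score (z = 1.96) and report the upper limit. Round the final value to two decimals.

SD = √86.49 ≈ 9.300
Full-length reliability (Spearman-Brown) = 2(0.649)/(1+0.649) ≈ 0.787
SEM = 9.300·√(1 − 0.787) ≈ 4.291
1.96 · SEM ≈ 8.410
Upper bound: 30 + 8.410 = 38.410

38.41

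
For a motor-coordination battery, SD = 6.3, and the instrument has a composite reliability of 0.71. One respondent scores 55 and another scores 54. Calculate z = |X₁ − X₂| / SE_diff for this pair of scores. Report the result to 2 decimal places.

0.21

SEM = 6.30000 × √(1 − 0.71000) = 6.30000 × √0.29000 ≈ 6.30000 × 0.53852 ≈ 3.39265
SE_diff = √2 × SEM ≈ 4.79794
z = 1 / 4.79794 ≈ 0.20842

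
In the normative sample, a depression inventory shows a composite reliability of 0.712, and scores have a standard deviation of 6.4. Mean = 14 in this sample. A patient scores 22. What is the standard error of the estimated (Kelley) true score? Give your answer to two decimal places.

2.90

SE_est = SD * √(r(1 − r)) = 6.4000 * √0.2051 ≈ 6.4000 * 0.4528 ≈ 2.8981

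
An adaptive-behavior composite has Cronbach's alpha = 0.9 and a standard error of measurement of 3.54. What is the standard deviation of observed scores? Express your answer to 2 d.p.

11.19

SD = 3.54 / √(1 − 0.9) ≈ 11.1945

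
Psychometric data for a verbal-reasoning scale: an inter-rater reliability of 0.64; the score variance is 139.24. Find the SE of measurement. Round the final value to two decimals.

7.08

SD = √139.24 = 11.800
SEM = 11.800 * √(1 − 0.640) = 11.800 * √0.360 ≈ 11.800 * 0.600 ≈ 7.080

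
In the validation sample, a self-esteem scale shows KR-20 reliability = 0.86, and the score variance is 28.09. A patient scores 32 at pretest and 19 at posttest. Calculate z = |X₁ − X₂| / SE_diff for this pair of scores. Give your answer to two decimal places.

4.64

SD = √28.09 = 5.300
SEM = 5.300 · √(1 − 0.860) = 5.300 · √0.140 ≈ 5.300 · 0.374 ≈ 1.983
SE_diff = √2 · SEM ≈ 2.804
z = 13 / 2.804 ≈ 4.635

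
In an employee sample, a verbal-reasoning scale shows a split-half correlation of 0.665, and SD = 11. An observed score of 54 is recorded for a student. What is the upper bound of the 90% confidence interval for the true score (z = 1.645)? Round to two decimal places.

Spearman-Brown: r = 2(0.665) / (1 + 0.665) = 1.33000 / 1.66500 ≈ 0.79880
The standard error of measurement is 11.00000*√(1 − 0.79880) ≈ 11.00000*0.44855 ≈ 4.93410.
Half-width = 1.645*4.93410 ≈ 8.11659
Upper bound: 54 + 8.11659 = 62.11659

62.12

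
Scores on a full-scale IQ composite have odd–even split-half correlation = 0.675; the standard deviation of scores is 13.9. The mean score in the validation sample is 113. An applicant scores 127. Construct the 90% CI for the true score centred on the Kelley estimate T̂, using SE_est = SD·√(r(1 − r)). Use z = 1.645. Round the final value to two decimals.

[115.24, 133.33]

Full-length reliability (Spearman-Brown) = 2(0.675)/(1+0.675) ≈ 0.806
T̂ = 0.806(127) + 0.194(113) ≈ 124.284
SE_est = SD · √(r(1 − r)) = 13.900 · √0.156 ≈ 13.900 · 0.395 ≈ 5.497
CI = 124.284 ± 1.645 · 5.497 → [115.241, 133.326]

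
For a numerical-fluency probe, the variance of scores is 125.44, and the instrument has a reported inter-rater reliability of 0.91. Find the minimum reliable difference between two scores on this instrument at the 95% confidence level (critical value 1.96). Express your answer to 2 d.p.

σ = 125.44^(1/2) = 11.2000
SEM = 11.2000·√(1 − 0.9100) ≃ 3.3600
SE_diff = √2 · SEM ≃ 4.7518
Smallest detectable difference = 1.96·4.7518 ≃ 9.3134

9.31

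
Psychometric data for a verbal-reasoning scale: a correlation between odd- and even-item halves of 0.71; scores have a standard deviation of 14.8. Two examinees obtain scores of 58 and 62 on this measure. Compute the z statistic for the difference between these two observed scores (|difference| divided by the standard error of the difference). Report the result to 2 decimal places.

Full-length reliability (Spearman-Brown) = 2(0.71)/(1+0.71) ≈ 0.83041
SEM = 14.80000×√(1 − 0.83041) ≈ 6.09484
SE_diff = SEM × √2 ≈ 6.09484 × 1.41421 ≈ 8.61941
z = |58 − 62| / 8.61941 = 4 / 8.61941 ≈ 0.46407

0.46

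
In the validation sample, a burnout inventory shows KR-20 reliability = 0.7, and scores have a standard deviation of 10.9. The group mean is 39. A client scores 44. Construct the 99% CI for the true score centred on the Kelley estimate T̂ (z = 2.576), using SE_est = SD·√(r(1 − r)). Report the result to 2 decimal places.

[29.63, 55.37]

T̂ = 0.700(44) + 0.300(39) ≈ 42.500
SE_est = 10.900·√[r(1 − r)] ≈ 4.995
99% CI: 42.500 ± 12.867 ≈ (29.633, 55.367)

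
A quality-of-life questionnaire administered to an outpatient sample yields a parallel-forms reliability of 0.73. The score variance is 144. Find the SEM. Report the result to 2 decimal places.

6.24

SD = √144 = 12.000
SEM = 12.000 · √(1 − 0.730) = 12.000 · √0.270 ≈ 12.000 · 0.520 ≈ 6.235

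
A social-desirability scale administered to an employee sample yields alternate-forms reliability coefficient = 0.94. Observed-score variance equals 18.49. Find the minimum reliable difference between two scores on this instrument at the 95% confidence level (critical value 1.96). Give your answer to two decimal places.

SD = √18.49 = 4.300
SEM = 4.300 × √(1 − 0.940) = 4.300 × √0.060 ≈ 4.300 × 0.245 ≈ 1.053
SE_diff = √2 × SEM ≈ 1.490
Smallest detectable difference = 1.96×1.490 ≈ 2.920

2.92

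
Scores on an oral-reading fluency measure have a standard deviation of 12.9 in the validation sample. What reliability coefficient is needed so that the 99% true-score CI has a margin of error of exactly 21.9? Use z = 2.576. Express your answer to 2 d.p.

0.57

SEM needed = half-width / z = 21.9/2.576 ≈ 8.502
Required reliability = 1 − (SEM/SD)² = 1 − 0.434 ≈ 0.566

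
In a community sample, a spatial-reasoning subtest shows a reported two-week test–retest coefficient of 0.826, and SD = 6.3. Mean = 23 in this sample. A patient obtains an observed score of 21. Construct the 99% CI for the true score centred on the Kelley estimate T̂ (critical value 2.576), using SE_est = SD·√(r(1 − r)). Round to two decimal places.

T̂ = r·X + (1 − r)·M = 0.826*21 + 0.174*23 = 17.346 + 4.002 ≃ 21.348
SE_est = SD * √(r(1 − r)) = 6.300 * √0.144 ≃ 6.300 * 0.379 ≃ 2.388
CI = 21.348 ± 2.576 * 2.388 → [15.196, 27.500]

[15.20, 27.50]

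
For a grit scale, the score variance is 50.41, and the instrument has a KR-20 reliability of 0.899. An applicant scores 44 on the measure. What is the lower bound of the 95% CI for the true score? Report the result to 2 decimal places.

39.58

σ = 50.41^(1/2) = 7.100
SEM = 7.100 × √(1 − 0.899) = 7.100 × √0.101 ≈ 7.100 × 0.318 ≈ 2.256
Half-width = 1.96×2.256 ≈ 4.423
Lower bound: 44 − 4.423 = 39.577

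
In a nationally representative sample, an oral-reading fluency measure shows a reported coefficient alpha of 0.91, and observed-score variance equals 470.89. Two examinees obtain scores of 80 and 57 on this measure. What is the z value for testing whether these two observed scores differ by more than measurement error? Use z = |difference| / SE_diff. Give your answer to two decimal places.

2.50

SD = √470.89 = 21.700
SEM = 21.700 * √(1 − 0.910) = 21.700 * √0.090 ≈ 21.700 * 0.300 ≈ 6.510
SE_diff = SEM * √2 ≈ 6.510 * 1.414 ≈ 9.207
z = 23 / 9.207 ≈ 2.498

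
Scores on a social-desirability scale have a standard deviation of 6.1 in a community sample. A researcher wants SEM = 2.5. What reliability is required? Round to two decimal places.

r = 1 − (SEM / SD)² = 1 − (2.50000 / 6.1)² ≈ 1 − 0.16797 ≈ 0.83203

0.83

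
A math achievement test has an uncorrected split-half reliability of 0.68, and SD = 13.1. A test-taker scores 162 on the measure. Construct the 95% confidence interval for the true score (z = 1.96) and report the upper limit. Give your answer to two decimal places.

r_full = 2·0.68 / (1 + 0.68) ≃ 0.80952
SEM = 13.10000*√(1 − 0.80952) ≃ 5.71731
1.96 * SEM ≃ 11.20593
Upper limit = 162 + 11.20593 ≃ 173.20593

173.21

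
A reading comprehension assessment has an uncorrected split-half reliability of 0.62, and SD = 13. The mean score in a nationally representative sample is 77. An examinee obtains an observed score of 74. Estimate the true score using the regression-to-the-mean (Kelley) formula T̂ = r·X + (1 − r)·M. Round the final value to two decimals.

r_full = 2·0.62 / (1 + 0.62) ≃ 0.7654
T̂ = r·X + (1 − r)·M = 0.7654·74 + 0.2346·77 ≃ 56.6420 + 18.0617 ≃ 74.7037

74.70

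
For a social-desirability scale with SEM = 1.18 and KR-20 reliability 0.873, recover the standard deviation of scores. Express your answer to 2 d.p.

σ = SEM·(1 − r)^(−1/2) ≈ 1.18×2.8061 ≈ 3.3112

3.31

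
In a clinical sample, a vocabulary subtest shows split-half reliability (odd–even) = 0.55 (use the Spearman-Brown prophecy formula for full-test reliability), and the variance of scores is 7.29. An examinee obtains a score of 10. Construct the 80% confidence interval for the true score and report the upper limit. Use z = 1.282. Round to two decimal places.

11.87

SD = √7.29 = 2.7000
Full-length reliability (Spearman-Brown) = 2(0.55)/(1+0.55) ≈ 0.7097
SEM = 2.7000 * √(1 − 0.7097) = 2.7000 * √0.2903 ≈ 2.7000 * 0.5388 ≈ 1.4548
1.282 * SEM ≈ 1.8651
Upper limit = 10 + 1.8651 ≈ 11.8651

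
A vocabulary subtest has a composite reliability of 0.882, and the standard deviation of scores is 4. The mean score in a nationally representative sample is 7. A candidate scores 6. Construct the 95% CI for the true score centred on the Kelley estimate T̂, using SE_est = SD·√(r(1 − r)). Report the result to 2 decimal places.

[3.59, 8.65]

T̂ = r·X + (1 − r)·M = 0.88200*6 + 0.11800*7 = 5.29200 + 0.82600 ≈ 6.11800
SE_est = SD * √(r(1 − r)) = 4.00000 * √0.10408 ≈ 4.00000 * 0.32261 ≈ 1.29043
95% CI: 6.11800 ± 2.52925 ≈ (3.58875, 8.64725)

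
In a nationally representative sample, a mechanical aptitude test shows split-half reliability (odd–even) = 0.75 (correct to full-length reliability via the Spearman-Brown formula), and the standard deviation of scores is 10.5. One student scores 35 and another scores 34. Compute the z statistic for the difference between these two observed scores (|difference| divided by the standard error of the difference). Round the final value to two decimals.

0.18

Spearman-Brown: r = 2(0.75) / (1 + 0.75) = 1.500 / 1.750 ≈ 0.857
The standard error of measurement is 10.500*√(1 − 0.857) ≈ 10.500*0.378 ≈ 3.969.
SE_diff = SEM * √2 ≈ 3.969 * 1.414 ≈ 5.612
z = |35 − 34| / 5.612 = 1 / 5.612 ≈ 0.178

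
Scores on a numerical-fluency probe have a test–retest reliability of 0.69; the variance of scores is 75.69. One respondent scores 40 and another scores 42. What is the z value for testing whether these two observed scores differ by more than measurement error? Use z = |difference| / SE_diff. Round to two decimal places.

0.29

SD = √75.69 ≈ 8.7000
SEM = 8.7000 * √(1 − 0.6900) = 8.7000 * √0.3100 ≈ 8.7000 * 0.5568 ≈ 4.8440
SE_diff = √2 * SEM ≈ 6.8504
z = 2 / 6.8504 ≈ 0.2920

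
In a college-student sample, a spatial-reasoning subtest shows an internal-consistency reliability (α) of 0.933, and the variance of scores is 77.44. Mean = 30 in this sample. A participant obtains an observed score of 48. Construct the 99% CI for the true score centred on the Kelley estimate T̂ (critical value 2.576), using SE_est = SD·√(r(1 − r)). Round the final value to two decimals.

σ = 77.44^(1/2) = 8.800
T̂ = r·X + (1 − r)·M = 0.933*48 + 0.067*30 = 44.784 + 2.010 ≈ 46.794
SE_est = SD * √(r(1 − r)) = 8.800 * √0.063 ≈ 8.800 * 0.250 ≈ 2.200
99% CI: 46.794 ± 5.668 ≈ (41.126, 52.462)

[41.13, 52.46]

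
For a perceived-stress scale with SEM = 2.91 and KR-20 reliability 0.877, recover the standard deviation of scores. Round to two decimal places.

SD = 2.91 / √(1 − 0.877) ≈ 8.2974

8.30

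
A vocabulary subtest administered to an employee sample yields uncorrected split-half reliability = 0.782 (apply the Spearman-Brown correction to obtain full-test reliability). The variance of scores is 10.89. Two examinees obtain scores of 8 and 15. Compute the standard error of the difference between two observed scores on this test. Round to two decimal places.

1.63

σ = 10.89^(1/2) = 3.300
r_full = 2·0.782 / (1 + 0.782) ≈ 0.878
SEM = 3.300 * √(1 − 0.878) = 3.300 * √0.122 ≈ 3.300 * 0.350 ≈ 1.154
SE_diff = SEM * √2 ≈ 1.154 * 1.414 ≈ 1.632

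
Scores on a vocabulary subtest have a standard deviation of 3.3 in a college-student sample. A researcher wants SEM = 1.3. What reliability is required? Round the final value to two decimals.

0.84

r = 1 − (1.3000/3.3)² ≃ 1 − 0.1552 ≃ 0.8448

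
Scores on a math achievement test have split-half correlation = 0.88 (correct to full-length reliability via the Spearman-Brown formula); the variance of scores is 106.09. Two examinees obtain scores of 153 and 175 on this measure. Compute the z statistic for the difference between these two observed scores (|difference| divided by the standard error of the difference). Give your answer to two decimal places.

5.98

SD = √106.09 ≈ 10.300
r_full = 2·0.88 / (1 + 0.88) ≈ 0.936
SEM = 10.300 · √(1 − 0.936) = 10.300 · √0.064 ≈ 10.300 · 0.253 ≈ 2.602
Standard error of the difference = 2.602·√2 ≈ 3.680
z = 22 / 3.680 ≈ 5.978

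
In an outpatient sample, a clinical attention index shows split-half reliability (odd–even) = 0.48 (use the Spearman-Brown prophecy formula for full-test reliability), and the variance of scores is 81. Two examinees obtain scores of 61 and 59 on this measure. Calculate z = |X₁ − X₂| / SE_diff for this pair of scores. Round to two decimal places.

σ = 81^(1/2) = 9.000
Spearman-Brown: r = 2(0.48) / (1 + 0.48) = 0.960 / 1.480 ≃ 0.649
The standard error of measurement is 9.000×√(1 − 0.649) ≃ 9.000×0.593 ≃ 5.335.
Standard error of the difference = 5.335·√2 ≃ 7.544
z = 2 / 7.544 ≃ 0.265

0.27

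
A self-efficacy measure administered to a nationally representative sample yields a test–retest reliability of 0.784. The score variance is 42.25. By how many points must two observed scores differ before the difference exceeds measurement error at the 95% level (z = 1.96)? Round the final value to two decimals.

8.37

SD = √42.25 ≈ 6.50000
SEM = 6.50000 * √(1 − 0.78400) = 6.50000 * √0.21600 ≈ 6.50000 * 0.46476 ≈ 3.02093
SE_diff = SEM * √2 ≈ 3.02093 * 1.41421 ≈ 4.27224
Smallest detectable difference = 1.96*4.27224 ≈ 8.37358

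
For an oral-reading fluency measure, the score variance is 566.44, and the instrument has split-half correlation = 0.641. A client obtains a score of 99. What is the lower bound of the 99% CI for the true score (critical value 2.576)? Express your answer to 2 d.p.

SD = √566.44 = 23.8000
Full-length reliability (Spearman-Brown) = 2(0.641)/(1+0.641) ≈ 0.7812
SEM = 23.8000×√(1 − 0.7812) ≈ 11.1319
Margin = 2.576 × 11.1319 ≈ 28.6758
Lower limit = 99 − 28.6758 ≈ 70.3242

70.32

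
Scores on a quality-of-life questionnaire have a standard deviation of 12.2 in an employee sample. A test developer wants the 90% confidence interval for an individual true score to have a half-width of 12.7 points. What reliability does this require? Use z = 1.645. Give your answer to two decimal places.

Required SEM = 12.7 / 1.645 ≈ 7.7204
r = 1 − (7.7204/12.2)² ≈ 1 − 0.4005 ≈ 0.5995

0.60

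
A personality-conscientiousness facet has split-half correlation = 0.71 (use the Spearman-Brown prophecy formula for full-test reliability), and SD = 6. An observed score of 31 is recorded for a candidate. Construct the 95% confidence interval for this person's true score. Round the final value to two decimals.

r_full = 2·0.71 / (1 + 0.71) ≈ 0.8304
The standard error of measurement is 6.0000·√(1 − 0.8304) ≈ 6.0000·0.4118 ≈ 2.4709.
1.96 · SEM ≈ 4.8429
CI = 31 ± 4.8429 → [26.1571, 35.8429]

[26.16, 35.84]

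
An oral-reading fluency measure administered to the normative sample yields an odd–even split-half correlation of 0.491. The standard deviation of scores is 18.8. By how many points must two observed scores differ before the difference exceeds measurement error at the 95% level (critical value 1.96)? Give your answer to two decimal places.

30.45

Full-length reliability (Spearman-Brown) = 2(0.491)/(1+0.491) ≈ 0.6586
SEM = 18.8000×√(1 − 0.6586) ≈ 10.9844
SE_diff = √2 × SEM ≈ 15.5343
Minimum reliable difference = 1.96 × SE_diff ≈ 1.96 × 15.5343 ≈ 30.4473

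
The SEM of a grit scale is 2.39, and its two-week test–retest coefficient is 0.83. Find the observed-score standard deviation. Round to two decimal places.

5.80

SD = SEM / √(1 − r) = 2.39 / √0.170 ≈ 2.39 / 0.412 ≈ 5.797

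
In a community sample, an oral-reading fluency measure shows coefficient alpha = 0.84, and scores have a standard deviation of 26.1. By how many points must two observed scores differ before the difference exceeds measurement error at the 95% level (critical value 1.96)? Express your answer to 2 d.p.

SEM = 26.100 * √(1 − 0.840) = 26.100 * √0.160 ≈ 26.100 * 0.400 ≈ 10.440
Standard error of the difference = 10.440·√2 ≈ 14.764
Minimum reliable difference = 1.96 * SE_diff ≈ 1.96 * 14.764 ≈ 28.938

28.94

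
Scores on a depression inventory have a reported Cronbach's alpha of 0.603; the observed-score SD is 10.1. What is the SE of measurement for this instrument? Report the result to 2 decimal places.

6.36

The standard error of measurement is 10.1000·√(1 − 0.6030) ≈ 10.1000·0.6301 ≈ 6.3638.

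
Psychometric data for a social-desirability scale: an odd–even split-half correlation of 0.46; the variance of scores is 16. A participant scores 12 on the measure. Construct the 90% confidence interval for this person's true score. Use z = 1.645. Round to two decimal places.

[8.00, 16.00]

SD = √16 = 4.00000
Full-length reliability (Spearman-Brown) = 2(0.46)/(1+0.46) ≃ 0.63014
SEM = 4.00000 · √(1 − 0.63014) = 4.00000 · √0.36986 ≃ 4.00000 · 0.60816 ≃ 2.43265
Half-width = 1.645·2.43265 ≃ 4.00172
Interval: (7.99828, 16.00172)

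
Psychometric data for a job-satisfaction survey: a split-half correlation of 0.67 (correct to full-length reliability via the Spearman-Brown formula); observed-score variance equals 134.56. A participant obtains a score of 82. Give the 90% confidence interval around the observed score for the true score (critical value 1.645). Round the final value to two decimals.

[73.52, 90.48]

σ = 134.56^(1/2) = 11.600
r_full = 2·0.67 / (1 + 0.67) ≈ 0.802
SEM = 11.600 × √(1 − 0.802) = 11.600 × √0.198 ≈ 11.600 × 0.445 ≈ 5.157
1.645 × SEM ≈ 8.482
CI = 82 ± 8.482 → [73.518, 90.482]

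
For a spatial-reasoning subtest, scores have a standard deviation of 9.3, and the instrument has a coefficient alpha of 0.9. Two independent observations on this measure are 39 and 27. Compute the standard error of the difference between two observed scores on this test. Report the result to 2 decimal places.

4.16

SEM = 9.30000*√(1 − 0.90000) ≈ 2.94092
SE_diff = √2 * SEM ≈ 4.15909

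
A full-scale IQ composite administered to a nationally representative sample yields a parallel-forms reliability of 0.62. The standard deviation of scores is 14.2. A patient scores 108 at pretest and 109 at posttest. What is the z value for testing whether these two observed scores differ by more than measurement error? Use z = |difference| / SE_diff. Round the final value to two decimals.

SEM = 14.200 * √(1 − 0.620) = 14.200 * √0.380 ≈ 14.200 * 0.616 ≈ 8.753
SE_diff = SEM * √2 ≈ 8.753 * 1.414 ≈ 12.379
z = 1 / 12.379 ≈ 0.081

0.08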